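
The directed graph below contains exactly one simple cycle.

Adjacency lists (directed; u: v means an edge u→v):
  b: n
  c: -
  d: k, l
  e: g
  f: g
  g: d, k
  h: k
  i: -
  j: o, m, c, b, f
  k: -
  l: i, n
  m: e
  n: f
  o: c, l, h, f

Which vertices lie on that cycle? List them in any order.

d, f, g, l, n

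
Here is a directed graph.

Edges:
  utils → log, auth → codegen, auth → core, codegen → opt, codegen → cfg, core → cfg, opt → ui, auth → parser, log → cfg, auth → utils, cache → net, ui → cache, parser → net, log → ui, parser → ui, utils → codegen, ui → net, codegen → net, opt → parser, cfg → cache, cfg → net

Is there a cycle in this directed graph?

No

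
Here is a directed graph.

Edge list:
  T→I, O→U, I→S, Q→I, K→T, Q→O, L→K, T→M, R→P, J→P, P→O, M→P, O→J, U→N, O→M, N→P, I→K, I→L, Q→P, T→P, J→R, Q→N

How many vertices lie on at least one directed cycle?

11

A vertex is on a directed cycle iff it belongs to a strongly connected component of size ≥ 2 (or has a self-loop).
The vertices on cycles are {I, J, K, L, M, N, O, P, R, T, U} — 11 in total.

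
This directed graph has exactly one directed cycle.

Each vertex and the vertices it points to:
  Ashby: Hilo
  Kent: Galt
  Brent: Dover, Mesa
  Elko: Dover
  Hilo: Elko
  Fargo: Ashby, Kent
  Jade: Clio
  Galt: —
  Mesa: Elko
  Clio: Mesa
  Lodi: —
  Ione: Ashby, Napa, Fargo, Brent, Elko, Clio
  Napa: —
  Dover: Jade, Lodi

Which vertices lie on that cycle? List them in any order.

Clio, Elko, Jade, Mesa, Dover

DFS with gray/black marking from Dover:
Dover gray
  Jade gray
    Clio gray
      Mesa gray
        Elko gray
          Elko→Dover: Dover is gray → back edge
Back edge closes the cycle Dover → Jade → Clio → Mesa → Elko → Dover; its vertices are {Clio, Elko, Jade, Mesa, Dover}.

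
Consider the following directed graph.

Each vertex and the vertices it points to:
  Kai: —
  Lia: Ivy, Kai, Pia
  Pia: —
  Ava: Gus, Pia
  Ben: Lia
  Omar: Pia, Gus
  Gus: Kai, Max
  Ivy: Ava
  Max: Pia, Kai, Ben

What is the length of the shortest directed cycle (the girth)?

For each vertex v, BFS finds the shortest path from v back to v.
The shortest such closed walk is Gus → Max → Ben → Lia → Ivy → Ava → Gus, length 6.

6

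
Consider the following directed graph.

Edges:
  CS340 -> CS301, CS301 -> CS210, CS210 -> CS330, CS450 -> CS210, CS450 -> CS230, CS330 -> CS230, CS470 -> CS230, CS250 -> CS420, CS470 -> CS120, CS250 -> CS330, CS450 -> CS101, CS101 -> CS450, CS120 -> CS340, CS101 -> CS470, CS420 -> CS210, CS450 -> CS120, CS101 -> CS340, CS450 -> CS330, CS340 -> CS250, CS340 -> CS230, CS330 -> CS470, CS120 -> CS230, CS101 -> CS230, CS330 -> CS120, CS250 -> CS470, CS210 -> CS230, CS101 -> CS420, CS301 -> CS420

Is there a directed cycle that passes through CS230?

No

CS230 lies on a cycle iff there is a path from CS230 back to itself.
Exploring from CS230, it never reaches itself; equivalently, its strongly connected component is a singleton.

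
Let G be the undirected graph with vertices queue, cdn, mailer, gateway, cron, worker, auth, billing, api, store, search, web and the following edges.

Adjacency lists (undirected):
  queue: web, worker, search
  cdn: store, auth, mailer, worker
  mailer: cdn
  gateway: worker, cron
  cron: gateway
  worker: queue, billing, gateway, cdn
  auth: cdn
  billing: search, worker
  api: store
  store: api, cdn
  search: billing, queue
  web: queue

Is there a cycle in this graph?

DFS, tracking each vertex's parent; an edge to a visited non-parent vertex closes a cycle.
Start from billing:
visit billing (parent –)
  visit search (parent billing)
    search–billing: parent, skip
    visit queue (parent search)
      visit web (parent queue)
        web–queue: parent, skip
      visit worker (parent queue)
        worker–queue: parent, skip
        worker–billing: billing visited and ≠ parent → cycle
Cycle: billing – search – queue – worker – billing.

Yes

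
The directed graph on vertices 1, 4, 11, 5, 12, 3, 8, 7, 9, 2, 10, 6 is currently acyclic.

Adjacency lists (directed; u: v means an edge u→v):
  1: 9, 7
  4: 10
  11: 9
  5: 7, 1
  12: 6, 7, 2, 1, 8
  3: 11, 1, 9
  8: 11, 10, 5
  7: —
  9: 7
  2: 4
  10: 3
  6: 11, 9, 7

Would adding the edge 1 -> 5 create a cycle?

Yes

Adding 1→5 creates a cycle iff 5 can already reach 1.
Path from 5: 5 → 1.
So 5 → … → 1 → 5 is a cycle.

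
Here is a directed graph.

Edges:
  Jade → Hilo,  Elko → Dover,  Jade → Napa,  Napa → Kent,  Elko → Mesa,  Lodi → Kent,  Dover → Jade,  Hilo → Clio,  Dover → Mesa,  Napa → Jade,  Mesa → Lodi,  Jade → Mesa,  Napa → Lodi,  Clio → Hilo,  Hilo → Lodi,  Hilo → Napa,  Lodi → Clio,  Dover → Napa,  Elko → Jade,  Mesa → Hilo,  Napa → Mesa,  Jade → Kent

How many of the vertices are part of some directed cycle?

6

A vertex is on a directed cycle iff it belongs to a strongly connected component of size ≥ 2 (or has a self-loop).
The vertices on cycles are {Clio, Hilo, Jade, Lodi, Mesa, Napa} — 6 in total.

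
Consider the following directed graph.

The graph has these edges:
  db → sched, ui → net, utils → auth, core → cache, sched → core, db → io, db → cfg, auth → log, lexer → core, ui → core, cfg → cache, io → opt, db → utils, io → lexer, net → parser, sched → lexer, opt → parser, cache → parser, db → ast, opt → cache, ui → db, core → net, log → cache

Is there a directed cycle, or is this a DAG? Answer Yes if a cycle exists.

No

DFS with white/gray/black marking, starting from ast:
ast gray
ast black
parser gray
parser black
lexer gray
  core gray
    net gray
      net→parser: parser black — skip
    net black
    cache gray
      cache→parser: parser black — skip
    cache black
  core black
lexer black
ui gray
  db gray
    db→ast: ast black — skip
    cfg gray
      cfg→cache: cache black — skip
    cfg black
    sched gray
      sched→core: core black — skip
      sched→lexer: lexer black — skip
    sched black
    utils gray
      auth gray
        log gray
          log→cache: cache black — skip
        log black
      auth black
    utils black
    io gray
      io→lexer: lexer black — skip
      opt gray
        opt→cache: cache black — skip
        opt→parser: parser black — skip
      opt black
    io black
  db black
  ui→core: core black — skip
  ui→net: net black — skip
ui black
Every edge goes to a white or black vertex — no back edge, so the graph is acyclic.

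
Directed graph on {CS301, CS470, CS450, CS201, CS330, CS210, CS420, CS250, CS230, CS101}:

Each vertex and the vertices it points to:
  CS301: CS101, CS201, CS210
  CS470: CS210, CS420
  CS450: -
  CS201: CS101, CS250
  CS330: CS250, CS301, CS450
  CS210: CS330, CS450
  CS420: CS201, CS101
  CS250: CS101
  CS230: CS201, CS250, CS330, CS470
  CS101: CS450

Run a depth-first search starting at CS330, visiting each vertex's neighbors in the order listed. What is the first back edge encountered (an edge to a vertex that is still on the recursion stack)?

CS210→CS330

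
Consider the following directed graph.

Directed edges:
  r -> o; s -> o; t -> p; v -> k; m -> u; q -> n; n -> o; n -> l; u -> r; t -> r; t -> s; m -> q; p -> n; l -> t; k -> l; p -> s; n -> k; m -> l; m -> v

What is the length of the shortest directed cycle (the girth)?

4

For each vertex v, BFS finds the shortest path from v back to v.
The shortest such closed walk is l → t → p → n → l, length 4.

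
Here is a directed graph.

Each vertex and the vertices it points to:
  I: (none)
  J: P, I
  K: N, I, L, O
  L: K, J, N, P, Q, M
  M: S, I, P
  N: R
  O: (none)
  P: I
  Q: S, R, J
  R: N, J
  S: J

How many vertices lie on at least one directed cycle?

4

A vertex is on a directed cycle iff it belongs to a strongly connected component of size ≥ 2 (or has a self-loop).
The vertices on cycles are {K, L, N, R} — 4 in total.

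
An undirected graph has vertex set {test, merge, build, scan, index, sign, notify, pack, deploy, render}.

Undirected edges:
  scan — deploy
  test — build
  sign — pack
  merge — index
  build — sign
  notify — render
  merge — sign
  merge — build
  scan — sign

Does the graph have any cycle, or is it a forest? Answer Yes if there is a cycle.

Yes

DFS, tracking each vertex's parent; an edge to a visited non-parent vertex closes a cycle.
Start from deploy:
visit deploy (parent –)
  visit scan (parent deploy)
    scan–deploy: parent, skip
    visit sign (parent scan)
      visit build (parent sign)
        visit merge (parent build)
          merge–sign: sign visited and ≠ parent → cycle
Cycle: sign – build – merge – sign.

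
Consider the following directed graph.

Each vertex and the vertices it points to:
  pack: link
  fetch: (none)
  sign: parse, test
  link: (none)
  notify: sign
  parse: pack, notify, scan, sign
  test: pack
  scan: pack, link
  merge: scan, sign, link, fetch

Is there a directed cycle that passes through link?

link lies on a cycle iff there is a path from link back to itself.
Exploring from link, it never reaches itself; equivalently, its strongly connected component is a singleton.

No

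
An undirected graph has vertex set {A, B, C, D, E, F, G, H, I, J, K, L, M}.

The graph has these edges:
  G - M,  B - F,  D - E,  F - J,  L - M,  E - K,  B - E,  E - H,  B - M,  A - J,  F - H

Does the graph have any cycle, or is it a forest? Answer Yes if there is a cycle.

Yes

DFS, tracking each vertex's parent; an edge to a visited non-parent vertex closes a cycle.
Start from E:
visit E (parent –)
  visit K (parent E)
    K–E: parent, skip
  visit H (parent E)
    visit F (parent H)
      visit B (parent F)
        B–F: parent, skip
        visit M (parent B)
          visit G (parent M)
            G–M: parent, skip
          visit L (parent M)
            L–M: parent, skip
          M–B: parent, skip
        B–E: E visited and ≠ parent → cycle
Cycle: E – H – F – B – E.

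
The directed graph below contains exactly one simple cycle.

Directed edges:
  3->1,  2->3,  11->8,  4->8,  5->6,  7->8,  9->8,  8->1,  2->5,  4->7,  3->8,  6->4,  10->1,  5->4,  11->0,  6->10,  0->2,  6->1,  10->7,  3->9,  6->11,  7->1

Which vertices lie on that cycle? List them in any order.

0, 2, 5, 6, 11

DFS with gray/black marking from 2:
2 gray
  5 gray
    6 gray
      11 gray
        8 gray
          1 gray
          1 black
        8 black
        0 gray
          0→2: 2 is gray → back edge
Back edge closes the cycle 2 → 5 → 6 → 11 → 0 → 2; its vertices are {0, 2, 5, 6, 11}.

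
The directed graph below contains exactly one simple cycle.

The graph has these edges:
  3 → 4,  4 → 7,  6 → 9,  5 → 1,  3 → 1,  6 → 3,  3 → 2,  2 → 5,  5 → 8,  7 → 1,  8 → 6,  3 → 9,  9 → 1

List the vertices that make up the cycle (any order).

2, 3, 5, 6, 8

DFS with gray/black marking from 6:
6 gray
  9 gray
    1 gray
    1 black
  9 black
  3 gray
    2 gray
      5 gray
        8 gray
          8→6: 6 is gray → back edge
Back edge closes the cycle 6 → 3 → 2 → 5 → 8 → 6; its vertices are {2, 3, 5, 6, 8}.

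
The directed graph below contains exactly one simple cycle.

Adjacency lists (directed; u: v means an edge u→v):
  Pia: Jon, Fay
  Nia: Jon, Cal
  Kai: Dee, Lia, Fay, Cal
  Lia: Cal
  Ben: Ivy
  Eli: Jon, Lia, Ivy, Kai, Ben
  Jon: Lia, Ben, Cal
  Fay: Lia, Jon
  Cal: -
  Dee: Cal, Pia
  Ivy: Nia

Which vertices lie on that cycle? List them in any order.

DFS with gray/black marking from Ben:
Ben gray
  Ivy gray
    Nia gray
      Jon gray
        Lia gray
          Cal gray
          Cal black
        Lia black
        Jon→Ben: Ben is gray → back edge
Back edge closes the cycle Ben → Ivy → Nia → Jon → Ben; its vertices are {Ben, Ivy, Jon, Nia}.

Ben, Ivy, Jon, Nia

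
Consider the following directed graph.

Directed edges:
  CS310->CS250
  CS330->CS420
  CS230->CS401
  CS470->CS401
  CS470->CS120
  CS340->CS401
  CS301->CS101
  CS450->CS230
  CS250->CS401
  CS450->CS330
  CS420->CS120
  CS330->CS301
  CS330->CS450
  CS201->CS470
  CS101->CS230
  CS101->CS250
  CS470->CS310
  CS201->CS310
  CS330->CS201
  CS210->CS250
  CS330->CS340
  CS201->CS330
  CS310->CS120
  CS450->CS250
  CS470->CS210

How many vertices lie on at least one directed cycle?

3

A vertex is on a directed cycle iff it belongs to a strongly connected component of size ≥ 2 (or has a self-loop).
The vertices on cycles are {CS201, CS330, CS450} — 3 in total.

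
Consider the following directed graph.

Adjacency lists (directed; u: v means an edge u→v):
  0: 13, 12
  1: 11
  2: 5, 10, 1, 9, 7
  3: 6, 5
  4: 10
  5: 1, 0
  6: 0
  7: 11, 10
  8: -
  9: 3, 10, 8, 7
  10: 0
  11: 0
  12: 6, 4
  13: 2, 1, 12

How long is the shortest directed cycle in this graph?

3

For each vertex v, BFS finds the shortest path from v back to v.
The shortest such closed walk is 12 → 6 → 0 → 12, length 3.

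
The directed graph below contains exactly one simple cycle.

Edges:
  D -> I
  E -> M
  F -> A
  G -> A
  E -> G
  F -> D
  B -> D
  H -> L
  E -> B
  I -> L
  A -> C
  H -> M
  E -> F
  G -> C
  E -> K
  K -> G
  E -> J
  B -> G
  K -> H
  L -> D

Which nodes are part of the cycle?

DFS with gray/black marking from D:
D gray
  I gray
    L gray
      L→D: D is gray → back edge
Back edge closes the cycle D → I → L → D; its vertices are {D, I, L}.

D, I, L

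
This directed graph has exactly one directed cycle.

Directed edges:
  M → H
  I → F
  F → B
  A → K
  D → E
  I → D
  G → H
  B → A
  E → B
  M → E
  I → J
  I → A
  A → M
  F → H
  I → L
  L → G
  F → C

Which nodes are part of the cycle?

A, B, E, M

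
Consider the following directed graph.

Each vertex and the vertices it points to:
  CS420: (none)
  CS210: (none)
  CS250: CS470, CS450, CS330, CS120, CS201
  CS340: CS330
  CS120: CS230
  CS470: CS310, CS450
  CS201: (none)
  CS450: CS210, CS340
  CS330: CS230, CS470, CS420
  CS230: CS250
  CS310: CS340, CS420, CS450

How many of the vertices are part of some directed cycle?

8

A vertex is on a directed cycle iff it belongs to a strongly connected component of size ≥ 2 (or has a self-loop).
The vertices on cycles are {CS120, CS230, CS250, CS310, CS330, CS340, CS450, CS470} — 8 in total.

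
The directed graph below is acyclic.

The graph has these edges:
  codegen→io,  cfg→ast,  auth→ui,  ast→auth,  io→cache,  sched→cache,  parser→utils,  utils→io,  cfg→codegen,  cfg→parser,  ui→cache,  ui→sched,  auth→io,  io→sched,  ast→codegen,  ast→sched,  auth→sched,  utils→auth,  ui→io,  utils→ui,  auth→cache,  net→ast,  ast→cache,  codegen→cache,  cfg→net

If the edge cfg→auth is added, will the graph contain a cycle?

No

Adding cfg→auth creates a cycle iff auth can already reach cfg.
Explore from auth: no path reaches cfg. The graph stays acyclic.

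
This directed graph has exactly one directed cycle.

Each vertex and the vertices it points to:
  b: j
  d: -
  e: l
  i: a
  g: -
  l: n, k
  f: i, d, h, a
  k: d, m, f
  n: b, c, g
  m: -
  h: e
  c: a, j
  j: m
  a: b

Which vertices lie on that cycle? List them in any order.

DFS with gray/black marking from l:
l gray
  n gray
    b gray
      j gray
        m gray
        m black
      j black
    b black
    c gray
      a gray
        a→b: b black — skip
      a black
      c→j: j black — skip
    c black
    g gray
    g black
  n black
  k gray
    d gray
    d black
    k→m: m black — skip
    f gray
      i gray
        i→a: a black — skip
      i black
      f→d: d black — skip
      h gray
        e gray
          e→l: l is gray → back edge
Back edge closes the cycle l → k → f → h → e → l; its vertices are {e, f, h, k, l}.

e, f, h, k, l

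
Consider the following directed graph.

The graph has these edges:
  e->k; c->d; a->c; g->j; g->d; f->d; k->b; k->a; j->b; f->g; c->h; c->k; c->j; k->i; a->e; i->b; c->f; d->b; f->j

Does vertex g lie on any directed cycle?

g lies on a cycle iff there is a path from g back to itself.
Exploring from g, it never reaches itself; equivalently, its strongly connected component is a singleton.

No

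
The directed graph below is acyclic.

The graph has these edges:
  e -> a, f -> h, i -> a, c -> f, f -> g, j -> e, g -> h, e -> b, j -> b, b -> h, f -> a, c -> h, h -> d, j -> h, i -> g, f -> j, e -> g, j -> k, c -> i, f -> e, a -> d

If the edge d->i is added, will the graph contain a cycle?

Adding d→i creates a cycle iff i can already reach d.
Path from i: i → a → d.
So i → … → d → i is a cycle.

Yes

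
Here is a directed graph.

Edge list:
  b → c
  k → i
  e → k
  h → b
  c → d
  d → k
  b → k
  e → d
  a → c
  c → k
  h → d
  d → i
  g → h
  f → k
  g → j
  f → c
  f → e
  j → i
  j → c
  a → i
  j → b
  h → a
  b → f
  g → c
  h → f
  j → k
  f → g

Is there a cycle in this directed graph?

DFS with white/gray/black marking, starting from f:
f gray
  k gray
    i gray
    i black
  k black
  g gray
    h gray
      a gray
        c gray
          c→k: k black — skip
          d gray
            d→i: i black — skip
            d→k: k black — skip
          d black
        c black
        a→i: i black — skip
      a black
      h→d: d black — skip
      b gray
        b→f: f is gray → back edge
Back edge found, so a cycle exists: f → g → h → b → f.

Yes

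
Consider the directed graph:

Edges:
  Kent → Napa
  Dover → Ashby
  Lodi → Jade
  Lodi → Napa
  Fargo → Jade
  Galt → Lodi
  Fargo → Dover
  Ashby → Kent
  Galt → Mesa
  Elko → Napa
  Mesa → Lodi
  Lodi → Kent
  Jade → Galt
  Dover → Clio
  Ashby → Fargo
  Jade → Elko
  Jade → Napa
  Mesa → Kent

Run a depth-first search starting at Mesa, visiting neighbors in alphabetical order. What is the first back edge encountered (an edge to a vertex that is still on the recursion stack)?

Galt→Lodi

DFS from Mesa (visiting neighbors in alphabetical order); mark gray on enter, black on exit:
Mesa gray
  Kent gray
    Napa gray
    Napa black
  Kent black
  Lodi gray
    Jade gray
      Elko gray
        Elko→Napa: Napa black — skip
      Elko black
      Galt gray
        Galt→Lodi: Lodi is gray → back edge
First back edge: Galt → Lodi.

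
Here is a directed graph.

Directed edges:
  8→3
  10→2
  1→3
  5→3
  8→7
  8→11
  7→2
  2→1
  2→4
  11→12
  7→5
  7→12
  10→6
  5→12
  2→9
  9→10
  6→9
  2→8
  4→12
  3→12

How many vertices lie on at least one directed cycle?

6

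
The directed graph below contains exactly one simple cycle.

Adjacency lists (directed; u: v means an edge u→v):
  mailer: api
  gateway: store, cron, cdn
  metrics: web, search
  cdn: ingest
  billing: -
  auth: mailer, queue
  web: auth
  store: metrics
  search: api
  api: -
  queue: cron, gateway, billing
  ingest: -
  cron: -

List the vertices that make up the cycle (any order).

DFS with gray/black marking from auth:
auth gray
  mailer gray
    api gray
    api black
  mailer black
  queue gray
    cron gray
    cron black
    gateway gray
      store gray
        metrics gray
          web gray
            web→auth: auth is gray → back edge
Back edge closes the cycle auth → queue → gateway → store → metrics → web → auth; its vertices are {web, auth, queue, store, gateway, metrics}.

web, auth, queue, store, gateway, metrics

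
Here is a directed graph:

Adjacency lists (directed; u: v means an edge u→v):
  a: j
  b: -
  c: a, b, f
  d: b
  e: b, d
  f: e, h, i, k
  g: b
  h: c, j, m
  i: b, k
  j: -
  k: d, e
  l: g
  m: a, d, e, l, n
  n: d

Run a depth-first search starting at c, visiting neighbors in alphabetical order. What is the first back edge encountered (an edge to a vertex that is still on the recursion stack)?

DFS from c (visiting neighbors in alphabetical order); mark gray on enter, black on exit:
c gray
  a gray
    j gray
    j black
  a black
  b gray
  b black
  f gray
    e gray
      e→b: b black — skip
      d gray
        d→b: b black — skip
      d black
    e black
    h gray
      h→c: c is gray → back edge
First back edge: h → c.

h->c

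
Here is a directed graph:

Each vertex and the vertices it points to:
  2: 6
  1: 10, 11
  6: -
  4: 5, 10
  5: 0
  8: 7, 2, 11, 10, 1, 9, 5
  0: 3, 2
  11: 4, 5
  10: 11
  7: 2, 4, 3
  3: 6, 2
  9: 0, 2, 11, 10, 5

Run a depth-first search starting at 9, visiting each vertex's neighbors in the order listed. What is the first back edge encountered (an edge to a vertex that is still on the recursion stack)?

10→11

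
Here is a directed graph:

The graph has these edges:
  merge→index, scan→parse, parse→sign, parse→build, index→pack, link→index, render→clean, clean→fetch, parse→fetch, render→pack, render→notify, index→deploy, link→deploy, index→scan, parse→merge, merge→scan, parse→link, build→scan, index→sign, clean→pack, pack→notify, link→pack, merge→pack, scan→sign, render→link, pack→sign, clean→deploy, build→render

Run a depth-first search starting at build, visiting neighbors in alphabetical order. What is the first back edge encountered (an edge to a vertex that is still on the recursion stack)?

parse→build

DFS from build (visiting neighbors in alphabetical order); mark gray on enter, black on exit:
build gray
  render gray
    clean gray
      deploy gray
      deploy black
      fetch gray
      fetch black
      pack gray
        notify gray
        notify black
        sign gray
        sign black
      pack black
    clean black
    link gray
      link→deploy: deploy black — skip
      index gray
        index→deploy: deploy black — skip
        index→pack: pack black — skip
        scan gray
          parse gray
            parse→build: build is gray → back edge
First back edge: parse → build.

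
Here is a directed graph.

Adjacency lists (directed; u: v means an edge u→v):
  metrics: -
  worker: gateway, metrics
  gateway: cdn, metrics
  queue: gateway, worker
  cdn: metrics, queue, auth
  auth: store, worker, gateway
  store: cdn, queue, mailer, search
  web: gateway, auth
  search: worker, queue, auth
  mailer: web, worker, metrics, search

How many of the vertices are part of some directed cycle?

9

A vertex is on a directed cycle iff it belongs to a strongly connected component of size ≥ 2 (or has a self-loop).
The vertices on cycles are {cdn, web, auth, queue, store, mailer, search, worker, gateway} — 9 in total.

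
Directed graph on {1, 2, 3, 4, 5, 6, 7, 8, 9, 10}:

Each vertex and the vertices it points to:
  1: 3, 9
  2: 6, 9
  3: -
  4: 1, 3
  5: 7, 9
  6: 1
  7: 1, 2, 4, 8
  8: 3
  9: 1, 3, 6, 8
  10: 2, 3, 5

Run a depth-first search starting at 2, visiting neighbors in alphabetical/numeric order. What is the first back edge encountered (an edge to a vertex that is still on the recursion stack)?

DFS from 2 (visiting neighbors in alphabetical/numeric order); mark gray on enter, black on exit:
2 gray
  6 gray
    1 gray
      3 gray
      3 black
      9 gray
        9→1: 1 is gray → back edge
First back edge: 9 → 1.

9->1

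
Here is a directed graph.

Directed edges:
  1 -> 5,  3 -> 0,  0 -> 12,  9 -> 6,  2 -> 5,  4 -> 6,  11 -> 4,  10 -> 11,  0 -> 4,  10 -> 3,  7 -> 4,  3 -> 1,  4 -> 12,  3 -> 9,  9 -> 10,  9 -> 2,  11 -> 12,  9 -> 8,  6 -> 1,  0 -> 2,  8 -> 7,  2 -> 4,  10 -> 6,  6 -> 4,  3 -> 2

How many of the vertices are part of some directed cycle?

A vertex is on a directed cycle iff it belongs to a strongly connected component of size ≥ 2 (or has a self-loop).
The vertices on cycles are {3, 4, 6, 9, 10} — 5 in total.

5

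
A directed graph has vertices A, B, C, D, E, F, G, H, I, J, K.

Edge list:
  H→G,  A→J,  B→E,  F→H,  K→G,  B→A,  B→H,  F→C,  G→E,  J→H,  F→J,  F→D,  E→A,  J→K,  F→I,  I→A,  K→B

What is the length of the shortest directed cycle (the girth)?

4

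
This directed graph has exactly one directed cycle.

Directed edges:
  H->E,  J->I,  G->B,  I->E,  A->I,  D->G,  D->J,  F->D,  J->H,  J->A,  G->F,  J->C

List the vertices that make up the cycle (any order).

D, F, G

DFS with gray/black marking from G:
G gray
  B gray
  B black
  F gray
    D gray
      J gray
        C gray
        C black
        I gray
          E gray
          E black
        I black
        H gray
          H→E: E black — skip
        H black
        A gray
          A→I: I black — skip
        A black
      J black
      D→G: G is gray → back edge
Back edge closes the cycle G → F → D → G; its vertices are {D, F, G}.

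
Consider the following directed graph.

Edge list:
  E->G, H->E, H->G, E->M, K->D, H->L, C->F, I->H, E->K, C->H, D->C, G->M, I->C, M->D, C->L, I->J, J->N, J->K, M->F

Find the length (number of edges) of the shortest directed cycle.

5

For each vertex v, BFS finds the shortest path from v back to v.
The shortest such closed walk is H → E → K → D → C → H, length 5.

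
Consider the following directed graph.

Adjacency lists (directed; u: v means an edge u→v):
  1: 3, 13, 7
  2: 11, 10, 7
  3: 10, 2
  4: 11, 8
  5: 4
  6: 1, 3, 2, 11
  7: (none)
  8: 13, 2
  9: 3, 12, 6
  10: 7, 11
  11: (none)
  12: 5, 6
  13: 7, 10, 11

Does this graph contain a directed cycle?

DFS with white/gray/black marking, starting from 11:
11 gray
11 black
1 gray
  3 gray
    10 gray
      7 gray
      7 black
      10→11: 11 black — skip
    10 black
    2 gray
      2→11: 11 black — skip
      2→10: 10 black — skip
      2→7: 7 black — skip
    2 black
  3 black
  13 gray
    13→7: 7 black — skip
    13→10: 10 black — skip
    13→11: 11 black — skip
  13 black
  1→7: 7 black — skip
1 black
4 gray
  4→11: 11 black — skip
  8 gray
    8→13: 13 black — skip
    8→2: 2 black — skip
  8 black
4 black
5 gray
  5→4: 4 black — skip
5 black
6 gray
  6→1: 1 black — skip
  6→3: 3 black — skip
  6→2: 2 black — skip
  6→11: 11 black — skip
6 black
9 gray
  9→3: 3 black — skip
  12 gray
    12→5: 5 black — skip
    12→6: 6 black — skip
  12 black
  9→6: 6 black — skip
9 black
Every edge goes to a white or black vertex — no back edge, so the graph is acyclic.

No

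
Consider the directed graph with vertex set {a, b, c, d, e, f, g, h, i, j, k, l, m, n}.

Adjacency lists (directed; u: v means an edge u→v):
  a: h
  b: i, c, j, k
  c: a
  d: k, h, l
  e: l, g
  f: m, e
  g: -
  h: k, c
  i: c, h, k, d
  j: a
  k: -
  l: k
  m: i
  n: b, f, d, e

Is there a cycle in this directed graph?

Yes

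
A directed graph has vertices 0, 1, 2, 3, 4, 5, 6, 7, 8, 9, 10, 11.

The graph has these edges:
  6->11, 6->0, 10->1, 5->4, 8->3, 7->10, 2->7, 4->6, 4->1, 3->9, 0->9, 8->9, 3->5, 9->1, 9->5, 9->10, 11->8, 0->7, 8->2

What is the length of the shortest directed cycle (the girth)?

5

For each vertex v, BFS finds the shortest path from v back to v.
The shortest such closed walk is 6 → 0 → 9 → 5 → 4 → 6, length 5.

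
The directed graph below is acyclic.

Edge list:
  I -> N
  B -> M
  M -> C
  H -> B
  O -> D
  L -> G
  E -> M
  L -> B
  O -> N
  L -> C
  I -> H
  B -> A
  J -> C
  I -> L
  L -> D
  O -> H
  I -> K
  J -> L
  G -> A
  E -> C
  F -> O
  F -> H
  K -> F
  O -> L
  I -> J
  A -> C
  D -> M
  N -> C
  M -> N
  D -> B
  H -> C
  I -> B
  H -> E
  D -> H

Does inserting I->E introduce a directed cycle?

No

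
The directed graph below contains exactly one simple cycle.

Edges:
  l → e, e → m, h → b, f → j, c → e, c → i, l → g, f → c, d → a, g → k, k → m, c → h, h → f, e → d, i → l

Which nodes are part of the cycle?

c, f, h

DFS with gray/black marking from h:
h gray
  b gray
  b black
  f gray
    j gray
    j black
    c gray
      i gray
        l gray
          g gray
            k gray
              m gray
              m black
            k black
          g black
          e gray
            e→m: m black — skip
            d gray
              a gray
              a black
            d black
          e black
        l black
      i black
      c→e: e black — skip
      c→h: h is gray → back edge
Back edge closes the cycle h → f → c → h; its vertices are {c, f, h}.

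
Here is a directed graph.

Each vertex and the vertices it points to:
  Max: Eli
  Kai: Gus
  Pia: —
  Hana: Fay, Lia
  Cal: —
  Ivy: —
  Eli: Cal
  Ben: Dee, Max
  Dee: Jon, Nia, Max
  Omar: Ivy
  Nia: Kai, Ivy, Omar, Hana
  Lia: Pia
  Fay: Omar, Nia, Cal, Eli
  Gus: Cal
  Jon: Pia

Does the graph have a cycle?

Yes

DFS with white/gray/black marking, starting from Gus:
Gus gray
  Cal gray
  Cal black
Gus black
Max gray
  Eli gray
    Eli→Cal: Cal black — skip
  Eli black
Max black
Kai gray
  Kai→Gus: Gus black — skip
Kai black
Pia gray
Pia black
Hana gray
  Fay gray
    Omar gray
      Ivy gray
      Ivy black
    Omar black
    Nia gray
      Nia→Kai: Kai black — skip
      Nia→Ivy: Ivy black — skip
      Nia→Omar: Omar black — skip
      Nia→Hana: Hana is gray → back edge
Back edge found, so a cycle exists: Hana → Fay → Nia → Hana.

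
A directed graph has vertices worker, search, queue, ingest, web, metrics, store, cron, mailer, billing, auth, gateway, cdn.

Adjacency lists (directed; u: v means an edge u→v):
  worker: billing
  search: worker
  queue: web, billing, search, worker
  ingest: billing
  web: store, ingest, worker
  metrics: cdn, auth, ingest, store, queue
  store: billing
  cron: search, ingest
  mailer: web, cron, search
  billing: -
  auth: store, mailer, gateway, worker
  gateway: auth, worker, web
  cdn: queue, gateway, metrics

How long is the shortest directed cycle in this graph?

For each vertex v, BFS finds the shortest path from v back to v.
The shortest such closed walk is cdn → metrics → cdn, length 2.

2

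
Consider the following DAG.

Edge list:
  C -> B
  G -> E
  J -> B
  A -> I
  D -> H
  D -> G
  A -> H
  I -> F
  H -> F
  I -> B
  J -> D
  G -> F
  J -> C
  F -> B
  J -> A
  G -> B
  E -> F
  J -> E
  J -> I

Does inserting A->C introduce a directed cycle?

Adding A→C creates a cycle iff C can already reach A.
Explore from C: no path reaches A. The graph stays acyclic.

No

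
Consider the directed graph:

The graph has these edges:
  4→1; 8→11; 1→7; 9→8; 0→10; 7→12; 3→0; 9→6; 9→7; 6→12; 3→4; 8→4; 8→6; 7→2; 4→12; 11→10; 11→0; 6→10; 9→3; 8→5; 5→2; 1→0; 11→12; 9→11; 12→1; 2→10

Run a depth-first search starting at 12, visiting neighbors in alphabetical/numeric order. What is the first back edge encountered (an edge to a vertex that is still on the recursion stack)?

DFS from 12 (visiting neighbors in alphabetical/numeric order); mark gray on enter, black on exit:
12 gray
  1 gray
    0 gray
      10 gray
      10 black
    0 black
    7 gray
      2 gray
        2→10: 10 black — skip
      2 black
      7→12: 12 is gray → back edge
First back edge: 7 → 12.

7->12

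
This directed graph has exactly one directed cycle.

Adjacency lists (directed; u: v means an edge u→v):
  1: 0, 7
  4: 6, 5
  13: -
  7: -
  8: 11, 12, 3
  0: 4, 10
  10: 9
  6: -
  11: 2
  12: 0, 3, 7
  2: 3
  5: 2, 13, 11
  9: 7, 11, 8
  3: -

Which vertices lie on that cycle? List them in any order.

0, 8, 9, 10, 12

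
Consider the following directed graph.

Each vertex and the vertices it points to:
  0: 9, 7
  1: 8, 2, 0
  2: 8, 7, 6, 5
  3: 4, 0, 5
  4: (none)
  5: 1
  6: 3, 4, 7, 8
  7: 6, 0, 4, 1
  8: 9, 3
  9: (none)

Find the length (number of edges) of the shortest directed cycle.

For each vertex v, BFS finds the shortest path from v back to v.
The shortest such closed walk is 6 → 7 → 6, length 2.

2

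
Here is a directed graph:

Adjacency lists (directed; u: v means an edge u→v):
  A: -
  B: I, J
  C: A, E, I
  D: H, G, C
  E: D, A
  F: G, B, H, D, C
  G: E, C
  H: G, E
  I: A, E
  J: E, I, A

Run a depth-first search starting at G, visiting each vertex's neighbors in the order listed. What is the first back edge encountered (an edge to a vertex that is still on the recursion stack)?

DFS from G (visiting each vertex's neighbors in the order listed); mark gray on enter, black on exit:
G gray
  E gray
    D gray
      H gray
        H→G: G is gray → back edge
First back edge: H → G.

H→G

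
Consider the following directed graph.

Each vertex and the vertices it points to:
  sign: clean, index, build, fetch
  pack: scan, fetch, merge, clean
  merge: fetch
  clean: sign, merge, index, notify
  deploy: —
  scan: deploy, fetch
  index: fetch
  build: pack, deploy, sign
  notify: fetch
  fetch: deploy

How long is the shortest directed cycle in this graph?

For each vertex v, BFS finds the shortest path from v back to v.
The shortest such closed walk is clean → sign → clean, length 2.

2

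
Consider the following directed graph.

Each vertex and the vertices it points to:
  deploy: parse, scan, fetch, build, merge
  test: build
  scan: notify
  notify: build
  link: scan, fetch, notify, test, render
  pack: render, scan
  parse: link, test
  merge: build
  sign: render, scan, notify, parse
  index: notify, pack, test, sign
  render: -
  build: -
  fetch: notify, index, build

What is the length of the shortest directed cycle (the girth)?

For each vertex v, BFS finds the shortest path from v back to v.
The shortest such closed walk is fetch → index → sign → parse → link → fetch, length 5.

5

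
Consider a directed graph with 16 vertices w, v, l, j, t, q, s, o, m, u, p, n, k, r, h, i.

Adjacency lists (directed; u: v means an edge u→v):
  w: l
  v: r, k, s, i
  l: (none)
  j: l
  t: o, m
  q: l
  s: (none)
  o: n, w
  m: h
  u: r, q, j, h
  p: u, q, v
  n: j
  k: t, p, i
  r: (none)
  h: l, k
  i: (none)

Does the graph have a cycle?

DFS with white/gray/black marking, starting from q:
q gray
  l gray
  l black
q black
w gray
  w→l: l black — skip
w black
v gray
  r gray
  r black
  k gray
    t gray
      o gray
        n gray
          j gray
            j→l: l black — skip
          j black
        n black
        o→w: w black — skip
      o black
      m gray
        h gray
          h→l: l black — skip
          h→k: k is gray → back edge
Back edge found, so a cycle exists: k → t → m → h → k.

Yes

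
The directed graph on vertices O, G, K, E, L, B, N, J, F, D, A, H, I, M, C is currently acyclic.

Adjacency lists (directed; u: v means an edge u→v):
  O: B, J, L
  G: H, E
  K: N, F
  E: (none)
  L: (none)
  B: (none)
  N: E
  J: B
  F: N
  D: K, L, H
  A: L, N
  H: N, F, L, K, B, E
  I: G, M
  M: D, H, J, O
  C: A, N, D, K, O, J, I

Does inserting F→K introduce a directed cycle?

Adding F→K creates a cycle iff K can already reach F.
Path from K: K → F.
So K → … → F → K is a cycle.

Yes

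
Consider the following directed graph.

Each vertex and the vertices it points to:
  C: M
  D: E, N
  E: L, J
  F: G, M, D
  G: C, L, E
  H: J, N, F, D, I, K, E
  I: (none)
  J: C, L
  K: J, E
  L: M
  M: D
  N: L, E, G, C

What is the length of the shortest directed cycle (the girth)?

For each vertex v, BFS finds the shortest path from v back to v.
The shortest such closed walk is N → L → M → D → N, length 4.

4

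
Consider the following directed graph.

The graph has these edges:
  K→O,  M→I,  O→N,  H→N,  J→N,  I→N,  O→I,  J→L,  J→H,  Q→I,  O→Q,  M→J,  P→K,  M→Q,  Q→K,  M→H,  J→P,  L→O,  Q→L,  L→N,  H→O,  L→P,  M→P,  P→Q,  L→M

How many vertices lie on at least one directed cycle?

8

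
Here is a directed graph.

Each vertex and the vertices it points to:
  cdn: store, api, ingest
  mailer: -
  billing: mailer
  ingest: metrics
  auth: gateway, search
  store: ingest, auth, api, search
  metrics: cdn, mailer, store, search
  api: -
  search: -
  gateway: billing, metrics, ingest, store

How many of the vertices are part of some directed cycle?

6

A vertex is on a directed cycle iff it belongs to a strongly connected component of size ≥ 2 (or has a self-loop).
The vertices on cycles are {cdn, auth, store, ingest, gateway, metrics} — 6 in total.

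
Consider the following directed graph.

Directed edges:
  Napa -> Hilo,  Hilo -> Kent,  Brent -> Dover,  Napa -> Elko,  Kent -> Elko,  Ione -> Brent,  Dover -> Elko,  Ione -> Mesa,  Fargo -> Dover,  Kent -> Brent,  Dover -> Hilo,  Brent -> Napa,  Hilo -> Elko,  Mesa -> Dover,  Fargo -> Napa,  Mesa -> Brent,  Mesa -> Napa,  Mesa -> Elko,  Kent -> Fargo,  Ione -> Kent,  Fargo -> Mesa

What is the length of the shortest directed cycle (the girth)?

4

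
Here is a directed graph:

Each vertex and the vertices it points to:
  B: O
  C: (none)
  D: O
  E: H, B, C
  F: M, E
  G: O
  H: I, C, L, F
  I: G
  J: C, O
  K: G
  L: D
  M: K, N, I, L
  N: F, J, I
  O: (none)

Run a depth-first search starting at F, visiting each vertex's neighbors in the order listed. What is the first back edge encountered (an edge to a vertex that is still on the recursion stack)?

DFS from F (visiting each vertex's neighbors in the order listed); mark gray on enter, black on exit:
F gray
  M gray
    K gray
      G gray
        O gray
        O black
      G black
    K black
    N gray
      N→F: F is gray → back edge
First back edge: N → F.

N->F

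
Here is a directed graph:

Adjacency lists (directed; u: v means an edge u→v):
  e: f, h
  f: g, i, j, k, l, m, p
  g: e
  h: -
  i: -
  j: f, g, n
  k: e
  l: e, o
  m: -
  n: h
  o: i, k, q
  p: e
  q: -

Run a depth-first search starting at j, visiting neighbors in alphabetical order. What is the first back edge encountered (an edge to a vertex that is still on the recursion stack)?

e→f

DFS from j (visiting neighbors in alphabetical order); mark gray on enter, black on exit:
j gray
  f gray
    g gray
      e gray
        e→f: f is gray → back edge
First back edge: e → f.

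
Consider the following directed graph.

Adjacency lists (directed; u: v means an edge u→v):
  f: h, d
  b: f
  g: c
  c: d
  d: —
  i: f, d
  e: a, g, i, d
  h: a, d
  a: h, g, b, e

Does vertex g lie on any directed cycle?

g lies on a cycle iff there is a path from g back to itself.
Exploring from g, it never reaches itself; equivalently, its strongly connected component is a singleton.

No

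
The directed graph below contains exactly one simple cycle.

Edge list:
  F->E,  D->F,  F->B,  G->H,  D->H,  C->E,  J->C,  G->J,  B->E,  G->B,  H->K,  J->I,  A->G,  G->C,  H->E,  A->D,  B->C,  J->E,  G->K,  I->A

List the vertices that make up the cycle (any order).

A, G, I, J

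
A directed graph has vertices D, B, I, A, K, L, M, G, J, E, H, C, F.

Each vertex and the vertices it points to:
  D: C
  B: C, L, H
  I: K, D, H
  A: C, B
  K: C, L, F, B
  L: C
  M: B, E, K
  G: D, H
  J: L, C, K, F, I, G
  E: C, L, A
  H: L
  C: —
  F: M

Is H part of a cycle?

No

H lies on a cycle iff there is a path from H back to itself.
Exploring from H, it never reaches itself; equivalently, its strongly connected component is a singleton.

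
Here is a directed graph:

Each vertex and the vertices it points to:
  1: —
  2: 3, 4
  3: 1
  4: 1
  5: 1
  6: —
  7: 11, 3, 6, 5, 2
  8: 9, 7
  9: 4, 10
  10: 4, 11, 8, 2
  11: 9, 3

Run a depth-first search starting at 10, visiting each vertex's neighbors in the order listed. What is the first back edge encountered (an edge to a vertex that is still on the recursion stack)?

9→10

DFS from 10 (visiting each vertex's neighbors in the order listed); mark gray on enter, black on exit:
10 gray
  4 gray
    1 gray
    1 black
  4 black
  11 gray
    9 gray
      9→4: 4 black — skip
      9→10: 10 is gray → back edge
First back edge: 9 → 10.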